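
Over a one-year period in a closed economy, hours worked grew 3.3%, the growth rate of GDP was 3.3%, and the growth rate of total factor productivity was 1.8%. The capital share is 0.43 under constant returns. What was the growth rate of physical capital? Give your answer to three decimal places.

-0.886%

Labor's share = 1 − 0.43 = 0.57.
gY = gA + 0.57×3.3 + 0.43×g.
0.43×g = 3.3 − 1.8 − 1.881 = -0.381.
g = -0.381 / 0.43 = -0.88605%.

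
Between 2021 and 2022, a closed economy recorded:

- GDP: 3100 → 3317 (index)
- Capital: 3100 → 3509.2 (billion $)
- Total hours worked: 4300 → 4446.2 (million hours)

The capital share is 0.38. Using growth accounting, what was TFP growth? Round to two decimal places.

-0.12%

GDP growth = (3317 − 3100) / 3100 = 7%.
Capital growth = (3509.2 − 3100) / 3100 = 13.2%.
Total hours worked growth = (4446.2 − 4300) / 4300 = 3.4%.
Labor's share = 1 − 0.38 = 0.62.
Capital: 0.38 × 13.2 = 5.016 pp.
Total hours worked: 0.62 × 3.4 = 2.108 pp.
TFP growth = 7 − 7.124 = -0.124%.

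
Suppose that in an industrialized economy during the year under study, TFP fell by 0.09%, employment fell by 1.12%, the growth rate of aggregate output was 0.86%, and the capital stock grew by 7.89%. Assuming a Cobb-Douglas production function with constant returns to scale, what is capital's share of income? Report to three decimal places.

Capital's share of income is 0.230.

gY = gA + α·gK + (1−α)·gL, so gY − gA − gL = α(gK − gL).
0.86 + 0.09 + 1.12 = α × (7.89 − (-1.12)).
2.07 = 9.01 α, so α = 0.22974.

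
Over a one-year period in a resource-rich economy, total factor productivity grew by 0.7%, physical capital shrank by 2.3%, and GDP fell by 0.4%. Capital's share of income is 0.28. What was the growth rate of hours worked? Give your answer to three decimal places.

Labor's share = 1 − 0.28 = 0.72.
gY = gA + 0.28×(-2.3) + 0.72×g.
0.72×g = -0.4 − 0.7 + 0.644 = -0.456.
g = -0.456 / 0.72 = -0.63333%.

-0.633%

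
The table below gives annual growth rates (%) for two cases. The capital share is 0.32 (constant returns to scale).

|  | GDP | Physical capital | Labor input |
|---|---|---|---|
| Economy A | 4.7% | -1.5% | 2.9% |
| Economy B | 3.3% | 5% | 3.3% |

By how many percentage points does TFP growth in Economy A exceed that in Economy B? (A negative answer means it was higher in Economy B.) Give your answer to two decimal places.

Labor's share = 1 − 0.32 = 0.68.
Economy A: TFP = 4.7 + 0.48 − 1.972 = 3.208%.
Economy B: TFP = 3.3 − 1.6 − 2.244 = -0.544%.
Difference = 3.208 − (-0.544) = 3.752 pp.

3.75 percentage points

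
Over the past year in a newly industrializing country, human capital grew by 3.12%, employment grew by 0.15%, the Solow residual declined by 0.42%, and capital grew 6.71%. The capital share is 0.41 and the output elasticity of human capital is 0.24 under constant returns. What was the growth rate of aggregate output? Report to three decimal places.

Labor's share = 1 − 0.41 − 0.24 = 0.35.
Capital: 0.41 × 6.71 = 2.7511 pp.
Human capital: 0.24 × 3.12 = 0.7488 pp.
Employment: 0.35 × 0.15 = 0.0525 pp.
Output growth = -0.42 + 3.5524 = 3.1324%.

Aggregate output growth was 3.132%.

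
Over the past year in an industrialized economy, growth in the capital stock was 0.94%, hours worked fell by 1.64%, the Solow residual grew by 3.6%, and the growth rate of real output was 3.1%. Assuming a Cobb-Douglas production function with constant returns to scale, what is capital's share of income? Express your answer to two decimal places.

Capital's share of income is 0.44.

gY = gA + α·gK + (1−α)·gL, so gY − gA − gL = α(gK − gL).
3.1 − 3.6 + 1.64 = α × (0.94 − (-1.64)).
1.14 = 2.58 α, so α = 0.4419.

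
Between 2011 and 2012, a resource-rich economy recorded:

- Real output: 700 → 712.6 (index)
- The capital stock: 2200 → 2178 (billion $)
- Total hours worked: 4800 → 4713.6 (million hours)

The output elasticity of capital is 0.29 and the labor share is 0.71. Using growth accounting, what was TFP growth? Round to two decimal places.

Real output growth = (712.6 − 700) / 700 = 1.8%.
The capital stock growth = (2178 − 2200) / 2200 = -1%.
Total hours worked growth = (4713.6 − 4800) / 4800 = -1.8%.
Labor's share = 1 − 0.29 = 0.71.
The capital stock: 0.29 × (-1) = -0.29 pp.
Total hours worked: 0.71 × (-1.8) = -1.278 pp.
TFP growth = 1.8 + 1.568 = 3.368%.

TFP growth was 3.37%.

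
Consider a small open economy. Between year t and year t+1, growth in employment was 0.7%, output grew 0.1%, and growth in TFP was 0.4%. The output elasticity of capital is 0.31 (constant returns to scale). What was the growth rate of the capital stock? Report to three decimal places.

-2.526%

Labor's share = 1 − 0.31 = 0.69.
gY = gA + 0.69×0.7 + 0.31×g.
0.31×g = 0.1 − 0.4 − 0.483 = -0.783.
g = -0.783 / 0.31 = -2.52581%.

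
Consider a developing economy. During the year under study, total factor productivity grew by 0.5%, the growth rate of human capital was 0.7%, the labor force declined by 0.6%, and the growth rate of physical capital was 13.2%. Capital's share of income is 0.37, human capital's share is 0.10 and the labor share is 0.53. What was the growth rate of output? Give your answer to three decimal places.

Labor's share = 1 − 0.37 − 0.1 = 0.53.
Physical capital: 0.37 × 13.2 = 4.884 pp.
Human capital: 0.1 × 0.7 = 0.07 pp.
The labor force: 0.53 × (-0.6) = -0.318 pp.
Output growth = 0.5 + 4.636 = 5.136%.

Output grew 5.136%.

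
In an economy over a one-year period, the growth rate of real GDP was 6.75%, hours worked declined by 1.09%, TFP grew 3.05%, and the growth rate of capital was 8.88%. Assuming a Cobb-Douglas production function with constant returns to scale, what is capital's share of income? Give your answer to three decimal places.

α = 0.480

gY = gA + α·gK + (1−α)·gL, so gY − gA − gL = α(gK − gL).
6.75 − 3.05 + 1.09 = α × (8.88 − (-1.09)).
4.79 = 9.97 α, so α = 0.48044.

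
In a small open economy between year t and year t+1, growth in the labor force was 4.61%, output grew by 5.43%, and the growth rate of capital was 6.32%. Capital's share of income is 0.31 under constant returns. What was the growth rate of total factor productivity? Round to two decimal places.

Total factor productivity grew 0.29%.

Labor's share = 1 − 0.31 = 0.69.
Capital: 0.31 × 6.32 = 1.9592 pp.
The labor force: 0.69 × 4.61 = 3.1809 pp.
TFP growth = 5.43 − 5.1401 = 0.2899%.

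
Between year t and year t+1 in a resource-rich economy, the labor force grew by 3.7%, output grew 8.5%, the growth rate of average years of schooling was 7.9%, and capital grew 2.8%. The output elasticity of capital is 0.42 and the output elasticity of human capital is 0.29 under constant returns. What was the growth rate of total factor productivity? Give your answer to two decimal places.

3.96%

Labor's share = 1 − 0.42 − 0.29 = 0.29.
Capital: 0.42 × 2.8 = 1.176 pp.
Average years of schooling: 0.29 × 7.9 = 2.291 pp.
The labor force: 0.29 × 3.7 = 1.073 pp.
TFP growth = 8.5 − 4.54 = 3.96%.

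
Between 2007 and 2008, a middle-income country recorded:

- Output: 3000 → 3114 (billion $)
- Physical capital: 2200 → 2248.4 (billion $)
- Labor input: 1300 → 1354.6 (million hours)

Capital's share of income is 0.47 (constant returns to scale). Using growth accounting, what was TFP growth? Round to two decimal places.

Output growth = (3114 − 3000) / 3000 = 3.8%.
Physical capital growth = (2248.4 − 2200) / 2200 = 2.2%.
Labor input growth = (1354.6 − 1300) / 1300 = 4.2%.
Labor's share = 1 − 0.47 = 0.53.
Physical capital: 0.47 × 2.2 = 1.034 pp.
Labor input: 0.53 × 4.2 = 2.226 pp.
TFP growth = 3.8 − 3.26 = 0.54%.

0.54%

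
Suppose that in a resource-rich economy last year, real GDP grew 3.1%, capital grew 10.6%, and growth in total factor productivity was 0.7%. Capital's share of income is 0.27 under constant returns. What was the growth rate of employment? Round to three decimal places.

-0.633%

Labor's share = 1 − 0.27 = 0.73.
gY = gA + 0.27×10.6 + 0.73×g.
0.73×g = 3.1 − 0.7 − 2.862 = -0.462.
g = -0.462 / 0.73 = -0.63288%.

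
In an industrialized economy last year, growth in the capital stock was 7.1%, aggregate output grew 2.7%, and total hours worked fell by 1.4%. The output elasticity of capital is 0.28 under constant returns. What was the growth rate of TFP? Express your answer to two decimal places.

Labor's share = 1 − 0.28 = 0.72.
The capital stock: 0.28 × 7.1 = 1.988 pp.
Total hours worked: 0.72 × (-1.4) = -1.008 pp.
TFP growth = 2.7 − 0.98 = 1.72%.

TFP growth was 1.72%.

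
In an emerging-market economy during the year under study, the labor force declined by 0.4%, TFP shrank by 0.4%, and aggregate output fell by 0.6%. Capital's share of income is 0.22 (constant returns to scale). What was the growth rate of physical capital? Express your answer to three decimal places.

Labor's share = 1 − 0.22 = 0.78.
gY = gA + 0.78×(-0.4) + 0.22×g.
0.22×g = -0.6 + 0.4 + 0.312 = 0.112.
g = 0.112 / 0.22 = 0.50909%.

Physical capital growth was 0.509%.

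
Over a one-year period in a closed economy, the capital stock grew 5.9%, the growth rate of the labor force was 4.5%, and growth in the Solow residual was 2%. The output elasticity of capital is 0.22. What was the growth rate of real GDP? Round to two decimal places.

Labor's share = 1 − 0.22 = 0.78.
The capital stock: 0.22 × 5.9 = 1.298 pp.
The labor force: 0.78 × 4.5 = 3.51 pp.
Output growth = 2 + 4.808 = 6.808%.

6.81%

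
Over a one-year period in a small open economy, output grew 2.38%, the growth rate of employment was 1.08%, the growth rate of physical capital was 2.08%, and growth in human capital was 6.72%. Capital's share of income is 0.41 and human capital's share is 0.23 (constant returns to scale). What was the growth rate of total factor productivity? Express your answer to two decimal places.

Labor's share = 1 − 0.41 − 0.23 = 0.36.
Physical capital: 0.41 × 2.08 = 0.8528 pp.
Human capital: 0.23 × 6.72 = 1.5456 pp.
Employment: 0.36 × 1.08 = 0.3888 pp.
TFP growth = 2.38 − 2.7872 = -0.4072%.

-0.41%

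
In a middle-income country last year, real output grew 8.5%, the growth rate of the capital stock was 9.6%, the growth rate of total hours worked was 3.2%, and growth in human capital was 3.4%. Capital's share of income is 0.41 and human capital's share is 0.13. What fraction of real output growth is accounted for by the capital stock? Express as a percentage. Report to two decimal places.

The capital stock contributed 0.41 × 9.6 = 3.936 pp.
Share of growth = 3.936 / 8.5 × 100 = 46.3059%.

46.31%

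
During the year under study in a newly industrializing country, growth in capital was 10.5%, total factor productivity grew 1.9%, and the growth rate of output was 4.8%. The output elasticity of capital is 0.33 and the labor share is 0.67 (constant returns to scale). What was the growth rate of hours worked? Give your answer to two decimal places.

-0.84%

Labor's share = 1 − 0.33 = 0.67.
gY = gA + 0.33×10.5 + 0.67×g.
0.67×g = 4.8 − 1.9 − 3.465 = -0.565.
g = -0.565 / 0.67 = -0.8433%.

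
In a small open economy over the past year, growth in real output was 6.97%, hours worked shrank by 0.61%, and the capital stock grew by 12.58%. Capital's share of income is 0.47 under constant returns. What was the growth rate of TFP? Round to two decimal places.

Labor's share = 1 − 0.47 = 0.53.
The capital stock: 0.47 × 12.58 = 5.9126 pp.
Hours worked: 0.53 × (-0.61) = -0.3233 pp.
TFP growth = 6.97 − 5.5893 = 1.3807%.

1.38%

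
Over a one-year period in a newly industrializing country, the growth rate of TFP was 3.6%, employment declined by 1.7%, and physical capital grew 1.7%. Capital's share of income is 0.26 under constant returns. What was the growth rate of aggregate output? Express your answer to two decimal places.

Labor's share = 1 − 0.26 = 0.74.
Physical capital: 0.26 × 1.7 = 0.442 pp.
Employment: 0.74 × (-1.7) = -1.258 pp.
Output growth = 3.6 + (-0.816) = 2.784%.

Aggregate output grew 2.78%.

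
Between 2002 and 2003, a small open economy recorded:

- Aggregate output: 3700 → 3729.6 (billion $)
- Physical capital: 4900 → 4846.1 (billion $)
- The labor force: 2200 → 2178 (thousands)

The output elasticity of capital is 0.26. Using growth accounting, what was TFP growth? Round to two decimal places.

Aggregate output growth = (3729.6 − 3700) / 3700 = 0.8%.
Physical capital growth = (4846.1 − 4900) / 4900 = -1.1%.
The labor force growth = (2178 − 2200) / 2200 = -1%.
Labor's share = 1 − 0.26 = 0.74.
Physical capital: 0.26 × (-1.1) = -0.286 pp.
The labor force: 0.74 × (-1) = -0.74 pp.
TFP growth = 0.8 + 1.026 = 1.826%.

1.83%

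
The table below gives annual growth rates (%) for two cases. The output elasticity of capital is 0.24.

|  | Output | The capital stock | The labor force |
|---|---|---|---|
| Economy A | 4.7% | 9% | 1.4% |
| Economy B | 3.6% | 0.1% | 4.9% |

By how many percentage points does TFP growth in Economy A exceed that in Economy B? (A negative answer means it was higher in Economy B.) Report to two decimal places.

Labor's share = 1 − 0.24 = 0.76.
Economy A: TFP = 4.7 − 2.16 − 1.064 = 1.476%.
Economy B: TFP = 3.6 − 0.024 − 3.724 = -0.148%.
Difference = 1.476 − (-0.148) = 1.624 pp.

1.62 percentage points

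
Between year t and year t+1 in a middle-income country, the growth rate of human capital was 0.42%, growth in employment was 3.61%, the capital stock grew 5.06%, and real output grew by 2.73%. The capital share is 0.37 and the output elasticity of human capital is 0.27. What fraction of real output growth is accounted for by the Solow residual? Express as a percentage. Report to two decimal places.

Labor's share = 1 − 0.37 − 0.27 = 0.36.
The capital stock: 0.37 × 5.06 = 1.8722 pp.
Human capital: 0.27 × 0.42 = 0.1134 pp.
Employment: 0.36 × 3.61 = 1.2996 pp.
TFP growth = 2.73 − 3.2852 = -0.5552%.
TFP share of growth = -0.5552 / 2.73 × 100 = -20.337%.

The Solow residual accounted for -20.34% of growth.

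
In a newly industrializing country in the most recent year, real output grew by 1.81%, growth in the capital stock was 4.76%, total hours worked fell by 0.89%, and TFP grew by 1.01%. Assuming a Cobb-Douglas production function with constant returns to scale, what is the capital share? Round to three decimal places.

α = 0.299

gY = gA + α·gK + (1−α)·gL, so gY − gA − gL = α(gK − gL).
1.81 − 1.01 + 0.89 = α × (4.76 − (-0.89)).
1.69 = 5.65 α, so α = 0.29912.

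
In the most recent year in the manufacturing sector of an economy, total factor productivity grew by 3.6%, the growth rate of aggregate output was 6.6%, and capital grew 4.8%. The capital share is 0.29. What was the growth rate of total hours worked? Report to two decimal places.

Total hours worked grew 2.26%.

Labor's share = 1 − 0.29 = 0.71.
gY = gA + 0.29×4.8 + 0.71×g.
0.71×g = 6.6 − 3.6 − 1.392 = 1.608.
g = 1.608 / 0.71 = 2.2648%.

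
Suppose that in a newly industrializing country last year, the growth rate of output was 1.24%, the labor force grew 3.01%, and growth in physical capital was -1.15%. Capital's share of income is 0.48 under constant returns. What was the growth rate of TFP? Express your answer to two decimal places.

0.23%

Labor's share = 1 − 0.48 = 0.52.
Physical capital: 0.48 × (-1.15) = -0.552 pp.
The labor force: 0.52 × 3.01 = 1.5652 pp.
TFP growth = 1.24 − 1.0132 = 0.2268%.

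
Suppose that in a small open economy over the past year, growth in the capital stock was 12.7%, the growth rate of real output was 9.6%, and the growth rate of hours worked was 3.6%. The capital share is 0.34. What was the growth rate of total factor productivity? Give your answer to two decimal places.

2.91%

Labor's share = 1 − 0.34 = 0.66.
The capital stock: 0.34 × 12.7 = 4.318 pp.
Hours worked: 0.66 × 3.6 = 2.376 pp.
TFP growth = 9.6 − 6.694 = 2.906%.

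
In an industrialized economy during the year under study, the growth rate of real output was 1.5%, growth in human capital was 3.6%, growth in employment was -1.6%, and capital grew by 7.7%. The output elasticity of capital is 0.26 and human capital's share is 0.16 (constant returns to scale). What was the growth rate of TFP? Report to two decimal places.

-0.15%

Labor's share = 1 − 0.26 − 0.16 = 0.58.
Capital: 0.26 × 7.7 = 2.002 pp.
Human capital: 0.16 × 3.6 = 0.576 pp.
Employment: 0.58 × (-1.6) = -0.928 pp.
TFP growth = 1.5 − 1.65 = -0.15%.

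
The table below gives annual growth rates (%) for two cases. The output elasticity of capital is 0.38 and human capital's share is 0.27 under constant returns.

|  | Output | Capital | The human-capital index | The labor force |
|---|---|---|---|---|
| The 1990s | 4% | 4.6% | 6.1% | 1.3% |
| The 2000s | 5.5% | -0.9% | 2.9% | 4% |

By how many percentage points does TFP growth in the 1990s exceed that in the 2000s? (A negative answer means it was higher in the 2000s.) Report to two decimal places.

Labor's share = 1 − 0.38 − 0.27 = 0.35.
The 1990s: TFP = 4 − 1.748 − 1.647 − 0.455 = 0.15%.
The 2000s: TFP = 5.5 + 0.342 − 0.783 − 1.4 = 3.659%.
Difference = 0.15 − (3.659) = -3.509 pp.

-3.51 percentage points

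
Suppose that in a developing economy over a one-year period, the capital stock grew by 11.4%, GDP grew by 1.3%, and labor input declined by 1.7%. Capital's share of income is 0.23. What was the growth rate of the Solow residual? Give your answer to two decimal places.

Labor's share = 1 − 0.23 = 0.77.
The capital stock: 0.23 × 11.4 = 2.622 pp.
Labor input: 0.77 × (-1.7) = -1.309 pp.
TFP growth = 1.3 − 1.313 = -0.013%.

-0.01%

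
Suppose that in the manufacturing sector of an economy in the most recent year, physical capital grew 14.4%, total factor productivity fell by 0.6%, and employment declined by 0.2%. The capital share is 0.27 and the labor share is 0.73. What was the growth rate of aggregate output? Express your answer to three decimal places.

Aggregate output growth was 3.142%.

Labor's share = 1 − 0.27 = 0.73.
Physical capital: 0.27 × 14.4 = 3.888 pp.
Employment: 0.73 × (-0.2) = -0.146 pp.
Output growth = -0.6 + 3.742 = 3.142%.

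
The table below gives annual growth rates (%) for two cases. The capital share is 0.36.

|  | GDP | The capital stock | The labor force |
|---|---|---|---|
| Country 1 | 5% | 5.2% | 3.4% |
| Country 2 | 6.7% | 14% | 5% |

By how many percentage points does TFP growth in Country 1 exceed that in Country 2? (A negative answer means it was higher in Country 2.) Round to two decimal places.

Labor's share = 1 − 0.36 = 0.64.
Country 1: TFP = 5 − 1.872 − 2.176 = 0.952%.
Country 2: TFP = 6.7 − 5.04 − 3.2 = -1.54%.
Difference = 0.952 − (-1.54) = 2.492 pp.

2.49 percentage points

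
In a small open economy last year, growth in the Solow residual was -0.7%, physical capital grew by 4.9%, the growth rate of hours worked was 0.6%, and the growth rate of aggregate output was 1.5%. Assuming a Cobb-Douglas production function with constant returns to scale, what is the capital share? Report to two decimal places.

α = 0.37

gY = gA + α·gK + (1−α)·gL, so gY − gA − gL = α(gK − gL).
1.5 + 0.7 − 0.6 = α × (4.9 − 0.6).
1.6 = 4.3 α, so α = 0.3721.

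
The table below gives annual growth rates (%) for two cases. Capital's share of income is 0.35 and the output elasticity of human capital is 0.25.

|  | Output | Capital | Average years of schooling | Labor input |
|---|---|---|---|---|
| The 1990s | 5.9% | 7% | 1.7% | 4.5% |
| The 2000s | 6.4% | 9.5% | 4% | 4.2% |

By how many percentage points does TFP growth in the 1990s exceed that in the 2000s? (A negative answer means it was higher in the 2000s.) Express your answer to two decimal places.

Labor's share = 1 − 0.35 − 0.25 = 0.4.
The 1990s: TFP = 5.9 − 2.45 − 0.425 − 1.8 = 1.225%.
The 2000s: TFP = 6.4 − 3.325 − 1 − 1.68 = 0.395%.
Difference = 1.225 − (0.395) = 0.83 pp.

0.83 percentage points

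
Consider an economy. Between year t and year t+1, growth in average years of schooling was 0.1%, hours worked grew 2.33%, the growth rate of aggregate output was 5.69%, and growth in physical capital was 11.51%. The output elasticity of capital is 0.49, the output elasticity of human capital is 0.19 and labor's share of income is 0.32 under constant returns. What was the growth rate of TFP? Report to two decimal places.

-0.71%

Labor's share = 1 − 0.49 − 0.19 = 0.32.
Physical capital: 0.49 × 11.51 = 5.6399 pp.
Average years of schooling: 0.19 × 0.1 = 0.019 pp.
Hours worked: 0.32 × 2.33 = 0.7456 pp.
TFP growth = 5.69 − 6.4045 = -0.7145%.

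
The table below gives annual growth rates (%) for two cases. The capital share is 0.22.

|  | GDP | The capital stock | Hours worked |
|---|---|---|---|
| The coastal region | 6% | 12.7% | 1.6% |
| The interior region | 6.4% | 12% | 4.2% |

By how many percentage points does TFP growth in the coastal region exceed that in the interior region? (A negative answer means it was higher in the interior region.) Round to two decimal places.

1.47 percentage points

Labor's share = 1 − 0.22 = 0.78.
The coastal region: TFP = 6 − 2.794 − 1.248 = 1.958%.
The interior region: TFP = 6.4 − 2.64 − 3.276 = 0.484%.
Difference = 1.958 − (0.484) = 1.474 pp.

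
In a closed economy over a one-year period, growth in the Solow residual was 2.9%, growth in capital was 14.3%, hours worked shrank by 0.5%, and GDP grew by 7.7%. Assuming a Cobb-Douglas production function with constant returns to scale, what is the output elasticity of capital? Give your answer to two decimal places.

The output elasticity of capital is 0.36.

gY = gA + α·gK + (1−α)·gL, so gY − gA − gL = α(gK − gL).
7.7 − 2.9 + 0.5 = α × (14.3 − (-0.5)).
5.3 = 14.8 α, so α = 0.3581.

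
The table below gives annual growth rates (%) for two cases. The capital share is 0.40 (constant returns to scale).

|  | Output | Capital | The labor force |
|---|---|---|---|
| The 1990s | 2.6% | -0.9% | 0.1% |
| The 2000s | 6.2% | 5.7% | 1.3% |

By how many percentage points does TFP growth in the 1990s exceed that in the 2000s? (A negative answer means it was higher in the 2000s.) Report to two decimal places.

-0.24 percentage points

Labor's share = 1 − 0.4 = 0.6.
The 1990s: TFP = 2.6 + 0.36 − 0.06 = 2.9%.
The 2000s: TFP = 6.2 − 2.28 − 0.78 = 3.14%.
Difference = 2.9 − (3.14) = -0.24 pp.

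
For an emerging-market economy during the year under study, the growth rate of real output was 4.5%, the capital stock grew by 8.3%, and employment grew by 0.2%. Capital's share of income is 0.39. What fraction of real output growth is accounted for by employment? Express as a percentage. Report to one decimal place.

Employment accounted for 2.7% of growth.

Labor's share = 1 − 0.39 = 0.61.
Employment contributed 0.61 × 0.2 = 0.122 pp.
Share of growth = 0.122 / 4.5 × 100 = 2.711%.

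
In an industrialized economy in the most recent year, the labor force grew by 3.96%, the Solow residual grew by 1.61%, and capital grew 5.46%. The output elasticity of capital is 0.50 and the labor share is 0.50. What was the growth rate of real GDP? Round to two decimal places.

Labor's share = 1 − 0.5 = 0.5.
Capital: 0.5 × 5.46 = 2.73 pp.
The labor force: 0.5 × 3.96 = 1.98 pp.
Output growth = 1.61 + 4.71 = 6.32%.

6.32%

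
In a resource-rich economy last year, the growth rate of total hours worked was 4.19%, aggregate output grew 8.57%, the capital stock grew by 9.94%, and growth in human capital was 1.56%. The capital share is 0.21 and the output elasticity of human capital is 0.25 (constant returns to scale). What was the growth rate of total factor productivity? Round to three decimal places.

Labor's share = 1 − 0.21 − 0.25 = 0.54.
The capital stock: 0.21 × 9.94 = 2.0874 pp.
Human capital: 0.25 × 1.56 = 0.39 pp.
Total hours worked: 0.54 × 4.19 = 2.2626 pp.
TFP growth = 8.57 − 4.74 = 3.83%.

3.830%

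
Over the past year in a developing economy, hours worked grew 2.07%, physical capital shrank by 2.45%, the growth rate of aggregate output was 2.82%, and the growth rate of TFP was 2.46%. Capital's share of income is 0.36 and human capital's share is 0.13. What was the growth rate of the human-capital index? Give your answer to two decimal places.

Labor's share = 1 − 0.36 − 0.13 = 0.51.
gY = gA + 0.36×(-2.45) + 0.51×2.07 + 0.13×g.
0.13×g = 2.82 − 2.46 − 0.1737 = 0.1863.
g = 0.1863 / 0.13 = 1.4331%.

The human-capital index grew 1.43%.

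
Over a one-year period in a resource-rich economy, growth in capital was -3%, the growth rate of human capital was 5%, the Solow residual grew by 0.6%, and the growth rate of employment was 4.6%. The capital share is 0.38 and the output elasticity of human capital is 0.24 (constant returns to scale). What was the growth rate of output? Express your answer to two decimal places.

Labor's share = 1 − 0.38 − 0.24 = 0.38.
Capital: 0.38 × (-3) = -1.14 pp.
Human capital: 0.24 × 5 = 1.2 pp.
Employment: 0.38 × 4.6 = 1.748 pp.
Output growth = 0.6 + 1.808 = 2.408%.

2.41%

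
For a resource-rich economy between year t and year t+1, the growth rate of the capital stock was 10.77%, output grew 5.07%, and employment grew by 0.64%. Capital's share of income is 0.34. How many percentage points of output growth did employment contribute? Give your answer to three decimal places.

0.422 percentage points

Labor's share = 1 − 0.34 = 0.66.
Contribution = share × growth = 0.66 × 0.64 = 0.4224 pp.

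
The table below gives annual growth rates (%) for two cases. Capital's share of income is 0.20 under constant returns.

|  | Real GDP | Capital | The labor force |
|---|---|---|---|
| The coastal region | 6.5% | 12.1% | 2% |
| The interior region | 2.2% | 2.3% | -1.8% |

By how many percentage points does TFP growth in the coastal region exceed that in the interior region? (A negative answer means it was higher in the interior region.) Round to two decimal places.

-0.70 percentage points

Labor's share = 1 − 0.2 = 0.8.
The coastal region: TFP = 6.5 − 2.42 − 1.6 = 2.48%.
The interior region: TFP = 2.2 − 0.46 + 1.44 = 3.18%.
Difference = 2.48 − (3.18) = -0.7 pp.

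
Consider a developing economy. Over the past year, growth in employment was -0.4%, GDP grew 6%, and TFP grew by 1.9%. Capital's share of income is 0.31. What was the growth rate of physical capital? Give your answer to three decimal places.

Labor's share = 1 − 0.31 = 0.69.
gY = gA + 0.69×(-0.4) + 0.31×g.
0.31×g = 6 − 1.9 + 0.276 = 4.376.
g = 4.376 / 0.31 = 14.11613%.

14.116%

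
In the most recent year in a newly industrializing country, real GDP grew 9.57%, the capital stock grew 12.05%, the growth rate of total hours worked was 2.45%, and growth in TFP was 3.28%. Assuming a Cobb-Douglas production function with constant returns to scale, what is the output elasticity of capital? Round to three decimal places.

0.400

gY = gA + α·gK + (1−α)·gL, so gY − gA − gL = α(gK − gL).
9.57 − 3.28 − 2.45 = α × (12.05 − 2.45).
3.84 = 9.6 α, so α = 0.4.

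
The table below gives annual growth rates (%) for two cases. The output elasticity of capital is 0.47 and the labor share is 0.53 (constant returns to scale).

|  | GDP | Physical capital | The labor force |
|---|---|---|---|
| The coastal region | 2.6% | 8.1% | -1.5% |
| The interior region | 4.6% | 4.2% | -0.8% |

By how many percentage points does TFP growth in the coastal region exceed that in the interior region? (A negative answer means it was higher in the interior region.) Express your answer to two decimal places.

Labor's share = 1 − 0.47 = 0.53.
The coastal region: TFP = 2.6 − 3.807 + 0.795 = -0.412%.
The interior region: TFP = 4.6 − 1.974 + 0.424 = 3.05%.
Difference = -0.412 − (3.05) = -3.462 pp.

-3.46 percentage points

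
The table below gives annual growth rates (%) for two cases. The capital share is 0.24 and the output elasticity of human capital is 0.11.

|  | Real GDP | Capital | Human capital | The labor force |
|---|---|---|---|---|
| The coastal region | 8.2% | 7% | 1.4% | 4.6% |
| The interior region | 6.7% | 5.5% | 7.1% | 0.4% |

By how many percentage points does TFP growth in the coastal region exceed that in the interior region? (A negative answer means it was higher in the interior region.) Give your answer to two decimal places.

-0.96 percentage points

Labor's share = 1 − 0.24 − 0.11 = 0.65.
The coastal region: TFP = 8.2 − 1.68 − 0.154 − 2.99 = 3.376%.
The interior region: TFP = 6.7 − 1.32 − 0.781 − 0.26 = 4.339%.
Difference = 3.376 − (4.339) = -0.963 pp.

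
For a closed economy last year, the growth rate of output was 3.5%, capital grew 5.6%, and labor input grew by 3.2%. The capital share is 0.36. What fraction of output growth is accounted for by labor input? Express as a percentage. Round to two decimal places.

Labor's share = 1 − 0.36 = 0.64.
Labor input contributed 0.64 × 3.2 = 2.048 pp.
Share of growth = 2.048 / 3.5 × 100 = 58.5143%.

Labor input accounted for 58.51% of growth.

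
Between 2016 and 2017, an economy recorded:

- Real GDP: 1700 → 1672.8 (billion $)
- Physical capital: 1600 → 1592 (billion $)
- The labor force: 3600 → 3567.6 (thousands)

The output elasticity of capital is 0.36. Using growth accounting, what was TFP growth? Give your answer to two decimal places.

Real GDP growth = (1672.8 − 1700) / 1700 = -1.6%.
Physical capital growth = (1592 − 1600) / 1600 = -0.5%.
The labor force growth = (3567.6 − 3600) / 3600 = -0.9%.
Labor's share = 1 − 0.36 = 0.64.
Physical capital: 0.36 × (-0.5) = -0.18 pp.
The labor force: 0.64 × (-0.9) = -0.576 pp.
TFP growth = -1.6 + 0.756 = -0.844%.

-0.84%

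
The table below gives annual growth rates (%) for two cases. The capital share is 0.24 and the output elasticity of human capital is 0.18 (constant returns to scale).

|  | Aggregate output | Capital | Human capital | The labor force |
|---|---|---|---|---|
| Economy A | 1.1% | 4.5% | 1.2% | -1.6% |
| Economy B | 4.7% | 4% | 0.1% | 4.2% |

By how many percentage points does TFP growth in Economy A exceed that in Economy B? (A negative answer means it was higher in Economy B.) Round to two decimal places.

Labor's share = 1 − 0.24 − 0.18 = 0.58.
Economy A: TFP = 1.1 − 1.08 − 0.216 + 0.928 = 0.732%.
Economy B: TFP = 4.7 − 0.96 − 0.018 − 2.436 = 1.286%.
Difference = 0.732 − (1.286) = -0.554 pp.

-0.55 percentage points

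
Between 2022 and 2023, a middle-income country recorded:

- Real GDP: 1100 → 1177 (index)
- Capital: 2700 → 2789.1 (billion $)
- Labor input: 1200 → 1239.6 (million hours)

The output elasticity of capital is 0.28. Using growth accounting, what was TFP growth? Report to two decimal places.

3.70%

Real GDP growth = (1177 − 1100) / 1100 = 7%.
Capital growth = (2789.1 − 2700) / 2700 = 3.3%.
Labor input growth = (1239.6 − 1200) / 1200 = 3.3%.
Labor's share = 1 − 0.28 = 0.72.
Capital: 0.28 × 3.3 = 0.924 pp.
Labor input: 0.72 × 3.3 = 2.376 pp.
TFP growth = 7 − 3.3 = 3.7%.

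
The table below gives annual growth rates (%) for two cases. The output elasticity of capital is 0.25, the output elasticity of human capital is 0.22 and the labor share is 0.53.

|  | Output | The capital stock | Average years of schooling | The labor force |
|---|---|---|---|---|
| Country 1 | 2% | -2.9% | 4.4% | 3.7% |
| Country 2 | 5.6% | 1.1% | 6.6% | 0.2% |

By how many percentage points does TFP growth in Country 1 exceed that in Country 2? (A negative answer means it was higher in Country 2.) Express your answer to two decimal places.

Labor's share = 1 − 0.25 − 0.22 = 0.53.
Country 1: TFP = 2 + 0.725 − 0.968 − 1.961 = -0.204%.
Country 2: TFP = 5.6 − 0.275 − 1.452 − 0.106 = 3.767%.
Difference = -0.204 − (3.767) = -3.971 pp.

-3.97 percentage points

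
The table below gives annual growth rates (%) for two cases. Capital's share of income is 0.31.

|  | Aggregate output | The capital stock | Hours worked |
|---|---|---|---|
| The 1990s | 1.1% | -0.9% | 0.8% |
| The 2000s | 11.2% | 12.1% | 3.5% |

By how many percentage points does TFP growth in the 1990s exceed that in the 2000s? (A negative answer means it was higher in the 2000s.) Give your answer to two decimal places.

Labor's share = 1 − 0.31 = 0.69.
The 1990s: TFP = 1.1 + 0.279 − 0.552 = 0.827%.
The 2000s: TFP = 11.2 − 3.751 − 2.415 = 5.034%.
Difference = 0.827 − (5.034) = -4.207 pp.

-4.21 percentage points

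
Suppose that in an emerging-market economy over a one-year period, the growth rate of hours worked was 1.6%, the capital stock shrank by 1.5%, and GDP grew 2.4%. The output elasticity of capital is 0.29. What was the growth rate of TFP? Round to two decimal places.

1.70%

Labor's share = 1 − 0.29 = 0.71.
The capital stock: 0.29 × (-1.5) = -0.435 pp.
Hours worked: 0.71 × 1.6 = 1.136 pp.
TFP growth = 2.4 − 0.701 = 1.699%.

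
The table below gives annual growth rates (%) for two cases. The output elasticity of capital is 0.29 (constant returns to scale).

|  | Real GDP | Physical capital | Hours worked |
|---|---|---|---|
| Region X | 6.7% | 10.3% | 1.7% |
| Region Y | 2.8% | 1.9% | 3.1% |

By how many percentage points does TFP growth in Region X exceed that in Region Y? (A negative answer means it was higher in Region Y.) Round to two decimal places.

2.46 percentage points

Labor's share = 1 − 0.29 = 0.71.
Region X: TFP = 6.7 − 2.987 − 1.207 = 2.506%.
Region Y: TFP = 2.8 − 0.551 − 2.201 = 0.048%.
Difference = 2.506 − (0.048) = 2.458 pp.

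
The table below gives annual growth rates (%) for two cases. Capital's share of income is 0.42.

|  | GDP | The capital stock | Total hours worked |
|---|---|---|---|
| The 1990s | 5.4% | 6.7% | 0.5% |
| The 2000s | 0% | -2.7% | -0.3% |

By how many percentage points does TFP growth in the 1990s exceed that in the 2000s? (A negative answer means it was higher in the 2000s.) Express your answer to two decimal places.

Labor's share = 1 − 0.42 = 0.58.
The 1990s: TFP = 5.4 − 2.814 − 0.29 = 2.296%.
The 2000s: TFP = 0 + 1.134 + 0.174 = 1.308%.
Difference = 2.296 − (1.308) = 0.988 pp.

0.99 percentage points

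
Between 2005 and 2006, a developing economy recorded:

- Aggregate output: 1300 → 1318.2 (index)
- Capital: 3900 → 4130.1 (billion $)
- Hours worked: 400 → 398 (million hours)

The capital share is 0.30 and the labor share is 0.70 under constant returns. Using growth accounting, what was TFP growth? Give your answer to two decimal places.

-0.02%

Aggregate output growth = (1318.2 − 1300) / 1300 = 1.4%.
Capital growth = (4130.1 − 3900) / 3900 = 5.9%.
Hours worked growth = (398 − 400) / 400 = -0.5%.
Labor's share = 1 − 0.3 = 0.7.
Capital: 0.3 × 5.9 = 1.77 pp.
Hours worked: 0.7 × (-0.5) = -0.35 pp.
TFP growth = 1.4 − 1.42 = -0.02%.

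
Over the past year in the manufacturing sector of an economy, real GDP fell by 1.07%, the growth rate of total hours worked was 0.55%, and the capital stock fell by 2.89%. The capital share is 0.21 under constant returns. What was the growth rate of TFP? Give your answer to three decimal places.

-0.898%

Labor's share = 1 − 0.21 = 0.79.
The capital stock: 0.21 × (-2.89) = -0.6069 pp.
Total hours worked: 0.79 × 0.55 = 0.4345 pp.
TFP growth = -1.07 + 0.1724 = -0.8976%.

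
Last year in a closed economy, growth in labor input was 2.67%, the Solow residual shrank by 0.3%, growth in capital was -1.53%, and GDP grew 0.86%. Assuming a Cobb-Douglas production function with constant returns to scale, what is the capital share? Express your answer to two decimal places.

0.36

gY = gA + α·gK + (1−α)·gL, so gY − gA − gL = α(gK − gL).
0.86 + 0.3 − 2.67 = α × (-1.53 − 2.67).
-1.51 = -4.2 α, so α = 0.3595.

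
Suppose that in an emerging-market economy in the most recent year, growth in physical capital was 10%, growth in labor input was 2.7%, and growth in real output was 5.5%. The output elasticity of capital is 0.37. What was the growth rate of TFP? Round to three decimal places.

Labor's share = 1 − 0.37 = 0.63.
Physical capital: 0.37 × 10 = 3.7 pp.
Labor input: 0.63 × 2.7 = 1.701 pp.
TFP growth = 5.5 − 5.401 = 0.099%.

0.099%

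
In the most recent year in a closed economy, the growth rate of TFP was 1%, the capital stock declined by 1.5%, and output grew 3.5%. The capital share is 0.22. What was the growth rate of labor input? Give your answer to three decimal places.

3.628%

Labor's share = 1 − 0.22 = 0.78.
gY = gA + 0.22×(-1.5) + 0.78×g.
0.78×g = 3.5 − 1 + 0.33 = 2.83.
g = 2.83 / 0.78 = 3.62821%.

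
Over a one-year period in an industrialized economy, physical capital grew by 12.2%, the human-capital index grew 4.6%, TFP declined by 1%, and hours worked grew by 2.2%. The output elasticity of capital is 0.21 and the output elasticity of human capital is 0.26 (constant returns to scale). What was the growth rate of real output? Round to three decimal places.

Labor's share = 1 − 0.21 − 0.26 = 0.53.
Physical capital: 0.21 × 12.2 = 2.562 pp.
The human-capital index: 0.26 × 4.6 = 1.196 pp.
Hours worked: 0.53 × 2.2 = 1.166 pp.
Output growth = -1 + 4.924 = 3.924%.

3.924%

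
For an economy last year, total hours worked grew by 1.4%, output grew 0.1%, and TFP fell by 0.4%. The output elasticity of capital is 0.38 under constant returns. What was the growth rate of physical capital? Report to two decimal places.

-0.97%

Labor's share = 1 − 0.38 = 0.62.
gY = gA + 0.62×1.4 + 0.38×g.
0.38×g = 0.1 + 0.4 − 0.868 = -0.368.
g = -0.368 / 0.38 = -0.9684%.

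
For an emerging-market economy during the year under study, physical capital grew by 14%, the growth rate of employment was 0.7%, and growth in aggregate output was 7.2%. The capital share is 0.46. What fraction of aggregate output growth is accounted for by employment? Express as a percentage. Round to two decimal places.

Labor's share = 1 − 0.46 = 0.54.
Employment contributed 0.54 × 0.7 = 0.378 pp.
Share of growth = 0.378 / 7.2 × 100 = 5.25%.

5.25%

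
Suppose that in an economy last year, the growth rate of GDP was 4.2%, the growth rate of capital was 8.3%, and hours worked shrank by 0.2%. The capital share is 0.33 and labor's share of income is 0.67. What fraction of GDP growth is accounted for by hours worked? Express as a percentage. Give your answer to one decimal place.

Labor's share = 1 − 0.33 = 0.67.
Hours worked contributed 0.67 × (-0.2) = -0.134 pp.
Share of growth = -0.134 / 4.2 × 100 = -3.19%.

Hours worked accounted for -3.2% of growth.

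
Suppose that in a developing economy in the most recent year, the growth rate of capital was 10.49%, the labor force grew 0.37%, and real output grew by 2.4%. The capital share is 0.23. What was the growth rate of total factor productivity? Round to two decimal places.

Labor's share = 1 − 0.23 = 0.77.
Capital: 0.23 × 10.49 = 2.4127 pp.
The labor force: 0.77 × 0.37 = 0.2849 pp.
TFP growth = 2.4 − 2.6976 = -0.2976%.

-0.30%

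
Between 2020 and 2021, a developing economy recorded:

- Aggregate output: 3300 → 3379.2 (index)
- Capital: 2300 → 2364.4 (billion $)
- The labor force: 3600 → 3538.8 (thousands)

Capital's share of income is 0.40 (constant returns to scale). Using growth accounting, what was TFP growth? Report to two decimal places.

2.30%

Aggregate output growth = (3379.2 − 3300) / 3300 = 2.4%.
Capital growth = (2364.4 − 2300) / 2300 = 2.8%.
The labor force growth = (3538.8 − 3600) / 3600 = -1.7%.
Labor's share = 1 − 0.4 = 0.6.
Capital: 0.4 × 2.8 = 1.12 pp.
The labor force: 0.6 × (-1.7) = -1.02 pp.
TFP growth = 2.4 − 0.1 = 2.3%.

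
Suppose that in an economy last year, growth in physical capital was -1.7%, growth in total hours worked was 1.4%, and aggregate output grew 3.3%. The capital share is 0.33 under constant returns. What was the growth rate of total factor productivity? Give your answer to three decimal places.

Labor's share = 1 − 0.33 = 0.67.
Physical capital: 0.33 × (-1.7) = -0.561 pp.
Total hours worked: 0.67 × 1.4 = 0.938 pp.
TFP growth = 3.3 − 0.377 = 2.923%.

Total factor productivity growth was 2.923%.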